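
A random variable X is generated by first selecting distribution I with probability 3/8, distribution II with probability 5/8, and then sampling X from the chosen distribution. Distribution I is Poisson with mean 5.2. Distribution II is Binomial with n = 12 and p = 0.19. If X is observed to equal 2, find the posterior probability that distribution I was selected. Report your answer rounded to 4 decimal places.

0.1338

Likelihoods P(X=2 | ·): I: 0.074584; II: 0.289669.
Posterior ∝ prior × likelihood. Numerator for I: 0.375·0.074584 = 0.027969.
Normalizing constant: 0.375·0.074584 + 0.625·0.289669 = 0.209012.
P(I | observation) = 0.027969 / 0.209012 = 0.133815.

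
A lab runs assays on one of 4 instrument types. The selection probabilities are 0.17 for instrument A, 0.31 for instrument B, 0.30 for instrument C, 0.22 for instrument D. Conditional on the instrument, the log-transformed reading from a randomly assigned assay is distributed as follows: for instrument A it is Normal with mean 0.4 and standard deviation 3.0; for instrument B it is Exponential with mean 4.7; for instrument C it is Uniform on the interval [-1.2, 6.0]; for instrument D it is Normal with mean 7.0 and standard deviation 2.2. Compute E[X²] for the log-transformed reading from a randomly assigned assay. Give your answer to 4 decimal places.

30.1218

For each component E[X²] = Var + (mean)², giving A: 9.16; B: 44.18; C: 10.08; D: 53.84.
Overall E[X²] = 0.17·9.16 + 0.31·44.18 + 0.3·10.08 + 0.22·53.84 = 30.1218.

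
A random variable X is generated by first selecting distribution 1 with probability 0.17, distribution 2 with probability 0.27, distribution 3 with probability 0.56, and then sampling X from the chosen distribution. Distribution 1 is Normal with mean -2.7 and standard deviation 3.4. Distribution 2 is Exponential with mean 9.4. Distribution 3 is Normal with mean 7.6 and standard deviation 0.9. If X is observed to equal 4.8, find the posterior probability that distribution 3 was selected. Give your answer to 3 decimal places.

0.094

Likelihoods f(4.8 | ·): 1: 0.0102994; 2: 0.0638417; 3: 0.00350668.
Posterior ∝ prior × likelihood. Numerator for 3: 0.56·0.00350668 = 0.00196374.
Normalizing constant: 0.17·0.0102994 + 0.27·0.0638417 + 0.56·0.00350668 = 0.0209519.
P(3 | observation) = 0.00196374 / 0.0209519 = 0.0937262.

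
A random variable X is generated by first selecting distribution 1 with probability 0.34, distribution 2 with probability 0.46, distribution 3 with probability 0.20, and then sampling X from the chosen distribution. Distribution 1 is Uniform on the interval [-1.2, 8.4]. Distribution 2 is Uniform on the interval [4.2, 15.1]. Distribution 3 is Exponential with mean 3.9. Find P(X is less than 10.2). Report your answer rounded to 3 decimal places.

Conditional on each component, P(X < 10.2): 1: 1; 2: 0.550459; 3: 0.92686.
By total probability, P(X < 10.2) = 0.34·1 + 0.46·0.550459 + 0.2·0.92686 = 0.778583.

0.779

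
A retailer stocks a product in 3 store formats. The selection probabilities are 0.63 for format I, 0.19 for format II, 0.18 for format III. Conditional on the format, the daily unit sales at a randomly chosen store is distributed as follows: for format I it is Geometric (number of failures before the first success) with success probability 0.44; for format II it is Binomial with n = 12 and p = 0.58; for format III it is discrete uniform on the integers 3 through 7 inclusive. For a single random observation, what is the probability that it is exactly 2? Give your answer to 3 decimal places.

0.088

Conditional on each format, P(X = 2): I: 0.137984; II: 0.00379221; III: 0.
By total probability, P(X = 2) = 0.63·0.137984 + 0.19·0.00379221 + 0.18·0 = 0.0876504.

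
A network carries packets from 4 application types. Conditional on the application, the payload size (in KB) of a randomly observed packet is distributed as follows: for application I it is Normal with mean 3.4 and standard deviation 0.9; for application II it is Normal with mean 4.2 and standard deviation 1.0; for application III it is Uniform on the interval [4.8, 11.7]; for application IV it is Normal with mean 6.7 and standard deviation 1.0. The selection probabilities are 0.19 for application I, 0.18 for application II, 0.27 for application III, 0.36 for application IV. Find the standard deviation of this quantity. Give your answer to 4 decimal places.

Per component, I: μ=3.4, E[X²]=12.37; II: μ=4.2, E[X²]=18.64; III: μ=8.25, E[X²]=72.03; IV: μ=6.7, E[X²]=45.89.
E[X] = 0.19·3.4 + 0.18·4.2 + 0.27·8.25 + 0.36·6.7 = 6.0415.
E[X²] = 0.19·12.37 + 0.18·18.64 + 0.27·72.03 + 0.36·45.89 = 41.674.
Var(X) = E[X²] − (E[X])² = 41.674 − 36.4997 = 5.17428.
SD(X) = √5.17428 = 2.2747.

2.2747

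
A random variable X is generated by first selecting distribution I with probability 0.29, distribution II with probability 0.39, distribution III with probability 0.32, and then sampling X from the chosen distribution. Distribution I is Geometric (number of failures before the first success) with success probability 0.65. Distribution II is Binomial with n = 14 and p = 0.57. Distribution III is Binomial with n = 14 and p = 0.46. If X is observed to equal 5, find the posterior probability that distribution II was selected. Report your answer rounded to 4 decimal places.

0.3102

Likelihoods P(X=5 | ·): I: 0.00341392; II: 0.0605417; III: 0.160989.
Posterior ∝ prior × likelihood. Numerator for II: 0.39·0.0605417 = 0.0236113.
Normalizing constant: 0.29·0.00341392 + 0.39·0.0605417 + 0.32·0.160989 = 0.0761179.
P(II | observation) = 0.0236113 / 0.0761179 = 0.310193.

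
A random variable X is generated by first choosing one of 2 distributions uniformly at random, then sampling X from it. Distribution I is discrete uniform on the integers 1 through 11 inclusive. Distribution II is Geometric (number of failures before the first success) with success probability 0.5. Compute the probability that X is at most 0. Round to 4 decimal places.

Conditional on each component, P(X ≤ 0): I: 0; II: 0.5.
By total probability, P(X ≤ 0) = 0.5·0 + 0.5·0.5 = 0.25.

0.2500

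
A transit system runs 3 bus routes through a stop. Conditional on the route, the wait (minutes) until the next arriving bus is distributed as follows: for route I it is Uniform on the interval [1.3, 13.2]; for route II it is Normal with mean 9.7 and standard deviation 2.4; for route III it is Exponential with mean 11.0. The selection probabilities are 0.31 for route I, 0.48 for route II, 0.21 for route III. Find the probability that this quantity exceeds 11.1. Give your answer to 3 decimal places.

0.266

Conditional on each route, P(X > 11.1): I: 0.176471; II: 0.279834; III: 0.36455.
By total probability, P(X > 11.1) = 0.31·0.176471 + 0.48·0.279834 + 0.21·0.36455 = 0.265582.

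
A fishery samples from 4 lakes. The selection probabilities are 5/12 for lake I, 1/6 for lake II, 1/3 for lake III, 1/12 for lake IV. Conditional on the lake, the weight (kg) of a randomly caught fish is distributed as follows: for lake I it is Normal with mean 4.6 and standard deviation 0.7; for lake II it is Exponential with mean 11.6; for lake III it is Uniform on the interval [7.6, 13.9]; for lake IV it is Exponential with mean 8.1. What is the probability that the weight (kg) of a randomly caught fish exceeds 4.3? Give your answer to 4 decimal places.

0.7748

Conditional on each lake, P(X > 4.3): I: 0.665882; II: 0.690258; III: 1; IV: 0.588097.
By total probability, P(X > 4.3) = 0.416667·0.665882 + 0.166667·0.690258 + 0.333333·1 + 0.0833333·0.588097 = 0.774835.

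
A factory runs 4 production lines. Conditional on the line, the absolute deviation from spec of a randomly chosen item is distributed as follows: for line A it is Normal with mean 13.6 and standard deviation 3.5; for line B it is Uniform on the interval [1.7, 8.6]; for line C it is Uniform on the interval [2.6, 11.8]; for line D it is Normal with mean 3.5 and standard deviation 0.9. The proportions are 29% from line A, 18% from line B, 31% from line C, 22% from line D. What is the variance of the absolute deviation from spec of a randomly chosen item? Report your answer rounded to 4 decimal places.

Per component, A: μ=13.6, E[X²]=197.21; B: μ=5.15, E[X²]=30.49; C: μ=7.2, E[X²]=58.8933; D: μ=3.5, E[X²]=13.06.
E[X] = 0.29·13.6 + 0.18·5.15 + 0.31·7.2 + 0.22·3.5 = 7.873.
E[X²] = 0.29·197.21 + 0.18·30.49 + 0.31·58.8933 + 0.22·13.06 = 83.8092.
Var(X) = E[X²] − (E[X])² = 83.8092 − 61.9841 = 21.8251.

21.8251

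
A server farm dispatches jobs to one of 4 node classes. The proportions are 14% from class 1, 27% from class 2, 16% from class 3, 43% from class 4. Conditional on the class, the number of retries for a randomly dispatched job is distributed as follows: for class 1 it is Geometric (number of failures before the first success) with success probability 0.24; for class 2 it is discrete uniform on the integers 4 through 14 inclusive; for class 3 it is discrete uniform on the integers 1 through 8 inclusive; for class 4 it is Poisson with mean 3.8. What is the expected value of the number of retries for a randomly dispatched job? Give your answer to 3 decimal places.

5.227

Component means — 1: 3.16667; 2: 9; 3: 4.5; 4: 3.8.
E[X] = 0.14·3.16667 + 0.27·9 + 0.16·4.5 + 0.43·3.8 = 5.22733.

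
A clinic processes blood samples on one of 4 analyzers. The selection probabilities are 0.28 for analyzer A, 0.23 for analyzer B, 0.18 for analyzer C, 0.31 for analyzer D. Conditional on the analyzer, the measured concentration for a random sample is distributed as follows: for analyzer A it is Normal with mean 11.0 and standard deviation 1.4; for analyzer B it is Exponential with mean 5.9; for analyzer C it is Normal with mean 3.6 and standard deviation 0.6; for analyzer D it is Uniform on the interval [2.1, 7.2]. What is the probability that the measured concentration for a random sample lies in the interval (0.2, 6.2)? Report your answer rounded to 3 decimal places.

Conditional on each analyzer, P(0.2 < X < 6.2): A: 0.000303383; B: 0.617028; C: 0.999993; D: 0.803922.
By total probability, P(0.2 < X < 6.2) = 0.28·0.000303383 + 0.23·0.617028 + 0.18·0.999993 + 0.31·0.803922 = 0.571216.

0.571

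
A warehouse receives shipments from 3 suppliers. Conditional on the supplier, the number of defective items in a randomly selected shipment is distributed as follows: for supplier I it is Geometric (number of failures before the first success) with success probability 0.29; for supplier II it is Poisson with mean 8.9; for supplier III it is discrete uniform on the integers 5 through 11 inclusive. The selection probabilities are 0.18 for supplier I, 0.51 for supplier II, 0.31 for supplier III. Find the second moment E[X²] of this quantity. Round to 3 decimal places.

For each component E[X²] = Var + (mean)², giving I: 14.4364; II: 88.11; III: 68.
Overall E[X²] = 0.18·14.4364 + 0.51·88.11 + 0.31·68 = 68.6146.

68.615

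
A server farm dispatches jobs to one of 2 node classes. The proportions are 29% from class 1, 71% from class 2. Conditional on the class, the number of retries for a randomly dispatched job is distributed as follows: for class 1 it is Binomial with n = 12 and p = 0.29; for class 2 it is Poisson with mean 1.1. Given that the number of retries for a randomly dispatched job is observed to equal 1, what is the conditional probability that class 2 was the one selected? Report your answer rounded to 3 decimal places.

0.918

Likelihoods P(X=1 | ·): 1: 0.0804306; 2: 0.366158.
Posterior ∝ prior × likelihood. Numerator for 2: 0.71·0.366158 = 0.259972.
Normalizing constant: 0.29·0.0804306 + 0.71·0.366158 = 0.283297.
P(2 | observation) = 0.259972 / 0.283297 = 0.917666.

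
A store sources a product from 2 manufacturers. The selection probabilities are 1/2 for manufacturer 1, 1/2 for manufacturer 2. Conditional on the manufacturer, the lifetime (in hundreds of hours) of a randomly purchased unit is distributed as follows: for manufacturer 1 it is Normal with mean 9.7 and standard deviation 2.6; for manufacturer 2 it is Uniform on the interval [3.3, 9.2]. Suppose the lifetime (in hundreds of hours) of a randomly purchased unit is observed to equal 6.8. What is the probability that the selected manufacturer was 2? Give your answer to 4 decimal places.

Likelihoods f(6.8 | ·): 1: 0.0823735; 2: 0.169492.
Posterior ∝ prior × likelihood. Numerator for 2: 0.5·0.169492 = 0.0847458.
Normalizing constant: 0.5·0.0823735 + 0.5·0.169492 = 0.125933.
P(2 | observation) = 0.0847458 / 0.125933 = 0.672946.

0.6729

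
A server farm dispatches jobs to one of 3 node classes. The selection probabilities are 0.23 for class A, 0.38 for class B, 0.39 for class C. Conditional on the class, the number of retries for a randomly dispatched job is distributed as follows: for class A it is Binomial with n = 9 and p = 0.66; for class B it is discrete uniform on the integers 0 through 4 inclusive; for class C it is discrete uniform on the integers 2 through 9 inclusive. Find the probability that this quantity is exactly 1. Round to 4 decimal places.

0.0762

Conditional on each class, P(X = 1): A: 0.00106076; B: 0.2; C: 0.
By total probability, P(X = 1) = 0.23·0.00106076 + 0.38·0.2 + 0.39·0 = 0.076244.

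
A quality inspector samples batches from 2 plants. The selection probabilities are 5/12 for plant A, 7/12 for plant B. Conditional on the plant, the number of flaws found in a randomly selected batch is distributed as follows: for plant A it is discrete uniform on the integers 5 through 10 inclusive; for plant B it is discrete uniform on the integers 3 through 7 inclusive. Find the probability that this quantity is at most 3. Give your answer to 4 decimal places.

0.1167

Conditional on each plant, P(X ≤ 3): A: 0; B: 0.2.
By total probability, P(X ≤ 3) = 0.416667·0 + 0.583333·0.2 = 0.116667.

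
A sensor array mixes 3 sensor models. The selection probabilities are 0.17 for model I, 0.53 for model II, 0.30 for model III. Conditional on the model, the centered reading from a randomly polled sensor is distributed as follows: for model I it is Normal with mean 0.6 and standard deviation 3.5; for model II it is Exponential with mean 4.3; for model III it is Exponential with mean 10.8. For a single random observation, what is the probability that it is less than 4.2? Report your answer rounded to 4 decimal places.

0.5713

Conditional on each model, P(X < 4.2): I: 0.848159; II: 0.623465; III: 0.32219.
By total probability, P(X < 4.2) = 0.17·0.848159 + 0.53·0.623465 + 0.3·0.32219 = 0.571281.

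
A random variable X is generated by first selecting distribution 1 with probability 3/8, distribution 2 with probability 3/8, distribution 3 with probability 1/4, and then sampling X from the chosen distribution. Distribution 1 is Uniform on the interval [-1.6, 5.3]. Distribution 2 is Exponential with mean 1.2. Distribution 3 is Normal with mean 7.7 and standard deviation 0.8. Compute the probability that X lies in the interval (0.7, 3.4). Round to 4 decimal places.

Conditional on each component, P(0.7 < X < 3.4): 1: 0.391304; 2: 0.499219; 3: 3.82913e-08.
By total probability, P(0.7 < X < 3.4) = 0.375·0.391304 + 0.375·0.499219 + 0.25·3.82913e-08 = 0.333946.

0.3339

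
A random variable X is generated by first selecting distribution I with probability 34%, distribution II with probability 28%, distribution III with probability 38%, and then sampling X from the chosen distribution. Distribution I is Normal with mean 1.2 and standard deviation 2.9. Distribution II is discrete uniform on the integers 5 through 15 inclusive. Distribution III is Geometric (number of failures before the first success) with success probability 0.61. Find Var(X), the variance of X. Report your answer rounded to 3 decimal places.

Per component, I: μ=1.2, E[X²]=9.85; II: μ=10, E[X²]=110; III: μ=0.639344, E[X²]=1.45687.
E[X] = 0.34·1.2 + 0.28·10 + 0.38·0.639344 = 3.45095.
E[X²] = 0.34·9.85 + 0.28·110 + 0.38·1.45687 = 34.7026.
Var(X) = E[X²] − (E[X])² = 34.7026 − 11.9091 = 22.7935.

22.794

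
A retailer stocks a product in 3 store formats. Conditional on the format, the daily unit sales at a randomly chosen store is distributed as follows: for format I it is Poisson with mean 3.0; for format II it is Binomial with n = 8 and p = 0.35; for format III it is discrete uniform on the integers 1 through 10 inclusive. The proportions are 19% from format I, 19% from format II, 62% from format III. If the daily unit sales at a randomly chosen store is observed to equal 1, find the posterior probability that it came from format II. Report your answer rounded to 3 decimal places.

0.224

Likelihoods P(X=1 | ·): I: 0.149361; II: 0.137262; III: 0.1.
Posterior ∝ prior × likelihood. Numerator for II: 0.19·0.137262 = 0.0260799.
Normalizing constant: 0.19·0.149361 + 0.19·0.137262 + 0.62·0.1 = 0.116458.
P(II | observation) = 0.0260799 / 0.116458 = 0.223941.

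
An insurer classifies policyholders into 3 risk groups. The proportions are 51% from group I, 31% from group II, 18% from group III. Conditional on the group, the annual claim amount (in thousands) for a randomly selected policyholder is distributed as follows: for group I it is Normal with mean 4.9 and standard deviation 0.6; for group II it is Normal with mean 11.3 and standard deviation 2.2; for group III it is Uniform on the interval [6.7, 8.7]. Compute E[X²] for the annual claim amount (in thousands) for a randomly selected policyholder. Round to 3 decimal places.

64.245

For each component E[X²] = Var + (mean)², giving I: 24.37; II: 132.53; III: 59.6233.
Overall E[X²] = 0.51·24.37 + 0.31·132.53 + 0.18·59.6233 = 64.2452.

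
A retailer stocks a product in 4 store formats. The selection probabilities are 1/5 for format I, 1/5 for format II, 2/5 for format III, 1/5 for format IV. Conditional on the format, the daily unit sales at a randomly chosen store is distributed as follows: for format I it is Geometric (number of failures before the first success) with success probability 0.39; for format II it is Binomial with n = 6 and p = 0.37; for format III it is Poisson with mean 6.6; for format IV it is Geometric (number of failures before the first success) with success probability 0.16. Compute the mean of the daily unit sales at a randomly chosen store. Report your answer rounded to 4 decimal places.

Component means — I: 1.5641; II: 2.22; III: 6.6; IV: 5.25.
E[X] = 0.2·1.5641 + 0.2·2.22 + 0.4·6.6 + 0.2·5.25 = 4.44682.

4.4468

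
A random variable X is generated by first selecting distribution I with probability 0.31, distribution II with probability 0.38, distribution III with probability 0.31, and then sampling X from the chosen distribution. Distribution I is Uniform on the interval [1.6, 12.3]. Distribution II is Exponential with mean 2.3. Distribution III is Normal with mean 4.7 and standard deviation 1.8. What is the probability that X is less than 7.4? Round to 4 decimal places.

Conditional on each component, P(X < 7.4): I: 0.542056; II: 0.959941; III: 0.933193.
By total probability, P(X < 7.4) = 0.31·0.542056 + 0.38·0.959941 + 0.31·0.933193 = 0.822105.

0.8221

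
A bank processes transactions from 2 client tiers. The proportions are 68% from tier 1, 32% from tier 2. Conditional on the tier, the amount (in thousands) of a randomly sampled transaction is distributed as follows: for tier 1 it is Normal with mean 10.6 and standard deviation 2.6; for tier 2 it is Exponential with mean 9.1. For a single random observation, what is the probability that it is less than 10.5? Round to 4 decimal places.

Conditional on each tier, P(X < 10.5): 1: 0.48466; 2: 0.684579.
By total probability, P(X < 10.5) = 0.68·0.48466 + 0.32·0.684579 = 0.548634.

0.5486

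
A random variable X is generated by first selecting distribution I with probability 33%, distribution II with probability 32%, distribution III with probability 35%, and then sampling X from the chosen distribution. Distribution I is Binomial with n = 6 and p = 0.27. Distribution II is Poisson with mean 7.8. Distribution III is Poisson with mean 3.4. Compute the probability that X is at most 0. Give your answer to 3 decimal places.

0.062

Conditional on each component, P(X ≤ 0): I: 0.151334; II: 0.000409735; III: 0.0333733.
By total probability, P(X ≤ 0) = 0.33·0.151334 + 0.32·0.000409735 + 0.35·0.0333733 = 0.0617521.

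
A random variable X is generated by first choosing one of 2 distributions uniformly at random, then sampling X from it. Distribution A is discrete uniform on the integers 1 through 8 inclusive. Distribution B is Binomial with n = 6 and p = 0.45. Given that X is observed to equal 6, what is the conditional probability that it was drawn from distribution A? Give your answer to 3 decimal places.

Likelihoods P(X=6 | ·): A: 0.125; B: 0.00830377.
Posterior ∝ prior × likelihood. Numerator for A: 0.5·0.125 = 0.0625.
Normalizing constant: 0.5·0.125 + 0.5·0.00830377 = 0.0666519.
P(A | observation) = 0.0625 / 0.0666519 = 0.937708.

0.938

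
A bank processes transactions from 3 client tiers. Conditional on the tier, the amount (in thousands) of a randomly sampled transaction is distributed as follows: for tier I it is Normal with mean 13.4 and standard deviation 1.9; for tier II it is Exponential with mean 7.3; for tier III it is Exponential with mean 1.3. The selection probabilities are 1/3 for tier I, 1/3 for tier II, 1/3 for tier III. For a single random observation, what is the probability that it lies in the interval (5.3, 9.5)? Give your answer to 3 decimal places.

0.083

Conditional on each tier, P(5.3 < X < 9.5): I: 0.0200441; II: 0.211669; III: 0.0162892.
By total probability, P(5.3 < X < 9.5) = 0.333333·0.0200441 + 0.333333·0.211669 + 0.333333·0.0162892 = 0.0826673.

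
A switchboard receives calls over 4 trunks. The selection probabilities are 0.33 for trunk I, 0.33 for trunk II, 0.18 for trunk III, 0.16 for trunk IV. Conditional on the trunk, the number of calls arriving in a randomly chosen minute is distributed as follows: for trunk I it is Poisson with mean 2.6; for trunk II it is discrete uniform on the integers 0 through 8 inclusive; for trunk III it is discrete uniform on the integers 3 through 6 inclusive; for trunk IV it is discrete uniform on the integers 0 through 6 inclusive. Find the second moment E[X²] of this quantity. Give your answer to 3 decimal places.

16.519

For each component E[X²] = Var + (mean)², giving I: 9.36; II: 22.6667; III: 21.5; IV: 13.
Overall E[X²] = 0.33·9.36 + 0.33·22.6667 + 0.18·21.5 + 0.16·13 = 16.5188.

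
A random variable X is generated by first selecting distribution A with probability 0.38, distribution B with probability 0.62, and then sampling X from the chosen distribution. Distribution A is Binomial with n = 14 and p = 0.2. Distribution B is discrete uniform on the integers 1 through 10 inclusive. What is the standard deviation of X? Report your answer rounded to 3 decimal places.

2.772

Per component, A: μ=2.8, E[X²]=10.08; B: μ=5.5, E[X²]=38.5.
E[X] = 0.38·2.8 + 0.62·5.5 = 4.474.
E[X²] = 0.38·10.08 + 0.62·38.5 = 27.7004.
Var(X) = E[X²] − (E[X])² = 27.7004 − 20.0167 = 7.68372.
SD(X) = √7.68372 = 2.77195.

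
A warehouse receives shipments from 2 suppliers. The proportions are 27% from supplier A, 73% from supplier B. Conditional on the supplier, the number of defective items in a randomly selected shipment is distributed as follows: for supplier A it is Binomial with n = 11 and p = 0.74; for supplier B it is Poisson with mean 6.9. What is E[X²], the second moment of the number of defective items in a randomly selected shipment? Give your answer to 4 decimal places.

58.2538

For each component E[X²] = Var + (mean)², giving A: 68.376; B: 54.51.
Overall E[X²] = 0.27·68.376 + 0.73·54.51 = 58.2538.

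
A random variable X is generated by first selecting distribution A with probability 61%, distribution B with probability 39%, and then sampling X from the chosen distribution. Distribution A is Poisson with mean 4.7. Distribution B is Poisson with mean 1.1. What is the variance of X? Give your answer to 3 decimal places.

Per component, A: μ=4.7, E[X²]=26.79; B: μ=1.1, E[X²]=2.31.
E[X] = 0.61·4.7 + 0.39·1.1 = 3.296.
E[X²] = 0.61·26.79 + 0.39·2.31 = 17.2428.
Var(X) = E[X²] − (E[X])² = 17.2428 − 10.8636 = 6.37918.

6.379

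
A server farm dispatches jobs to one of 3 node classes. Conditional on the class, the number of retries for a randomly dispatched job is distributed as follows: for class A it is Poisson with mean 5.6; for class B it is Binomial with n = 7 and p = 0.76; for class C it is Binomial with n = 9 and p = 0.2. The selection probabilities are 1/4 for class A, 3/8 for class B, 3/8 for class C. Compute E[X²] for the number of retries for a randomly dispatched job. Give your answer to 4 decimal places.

22.0872

For each component E[X²] = Var + (mean)², giving A: 36.96; B: 29.5792; C: 4.68.
Overall E[X²] = 0.25·36.96 + 0.375·29.5792 + 0.375·4.68 = 22.0872.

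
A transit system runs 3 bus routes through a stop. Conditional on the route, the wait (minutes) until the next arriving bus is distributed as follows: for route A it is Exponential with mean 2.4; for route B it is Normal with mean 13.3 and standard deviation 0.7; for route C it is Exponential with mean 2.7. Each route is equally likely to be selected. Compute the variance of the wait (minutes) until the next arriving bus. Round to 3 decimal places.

30.209

Per component, A: μ=2.4, E[X²]=11.52; B: μ=13.3, E[X²]=177.38; C: μ=2.7, E[X²]=14.58.
E[X] = 0.333333·2.4 + 0.333333·13.3 + 0.333333·2.7 = 6.13333.
E[X²] = 0.333333·11.52 + 0.333333·177.38 + 0.333333·14.58 = 67.8267.
Var(X) = E[X²] − (E[X])² = 67.8267 − 37.6178 = 30.2089.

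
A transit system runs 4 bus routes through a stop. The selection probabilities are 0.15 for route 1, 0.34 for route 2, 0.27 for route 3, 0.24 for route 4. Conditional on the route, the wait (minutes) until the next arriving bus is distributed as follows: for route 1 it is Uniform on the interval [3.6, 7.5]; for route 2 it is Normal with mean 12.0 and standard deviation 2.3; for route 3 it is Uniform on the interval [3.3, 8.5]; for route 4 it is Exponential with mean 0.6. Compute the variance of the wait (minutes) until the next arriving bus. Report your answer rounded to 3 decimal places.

21.533

Per component, 1: μ=5.55, E[X²]=32.07; 2: μ=12, E[X²]=149.29; 3: μ=5.9, E[X²]=37.0633; 4: μ=0.6, E[X²]=0.72.
E[X] = 0.15·5.55 + 0.34·12 + 0.27·5.9 + 0.24·0.6 = 6.6495.
E[X²] = 0.15·32.07 + 0.34·149.29 + 0.27·37.0633 + 0.24·0.72 = 65.749.
Var(X) = E[X²] − (E[X])² = 65.749 − 44.2159 = 21.5331.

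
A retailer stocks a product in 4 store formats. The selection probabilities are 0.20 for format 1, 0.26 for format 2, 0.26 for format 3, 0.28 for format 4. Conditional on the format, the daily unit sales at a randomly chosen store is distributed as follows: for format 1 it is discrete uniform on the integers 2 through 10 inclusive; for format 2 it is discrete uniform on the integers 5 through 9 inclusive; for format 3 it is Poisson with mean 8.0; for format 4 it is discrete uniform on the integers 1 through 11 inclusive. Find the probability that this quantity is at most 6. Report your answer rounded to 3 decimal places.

0.449

Conditional on each format, P(X ≤ 6): 1: 0.555556; 2: 0.4; 3: 0.313374; 4: 0.545455.
By total probability, P(X ≤ 6) = 0.2·0.555556 + 0.26·0.4 + 0.26·0.313374 + 0.28·0.545455 = 0.449316.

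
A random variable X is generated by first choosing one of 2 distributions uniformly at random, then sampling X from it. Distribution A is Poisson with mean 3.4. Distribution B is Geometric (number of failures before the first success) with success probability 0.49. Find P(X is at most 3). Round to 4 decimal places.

Conditional on each component, P(X ≤ 3): A: 0.558357; B: 0.932348.
By total probability, P(X ≤ 3) = 0.5·0.558357 + 0.5·0.932348 = 0.745353.

0.7454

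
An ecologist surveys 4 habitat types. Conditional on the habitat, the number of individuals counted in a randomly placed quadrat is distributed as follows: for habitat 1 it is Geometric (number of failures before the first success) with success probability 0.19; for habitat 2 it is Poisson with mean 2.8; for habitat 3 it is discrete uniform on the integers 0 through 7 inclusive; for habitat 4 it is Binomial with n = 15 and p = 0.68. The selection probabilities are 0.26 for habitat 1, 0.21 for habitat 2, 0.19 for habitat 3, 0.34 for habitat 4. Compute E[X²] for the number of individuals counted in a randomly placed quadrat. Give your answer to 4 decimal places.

For each component E[X²] = Var + (mean)², giving 1: 40.6122; 2: 10.64; 3: 17.5; 4: 107.304.
Overall E[X²] = 0.26·40.6122 + 0.21·10.64 + 0.19·17.5 + 0.34·107.304 = 52.6019.

52.6019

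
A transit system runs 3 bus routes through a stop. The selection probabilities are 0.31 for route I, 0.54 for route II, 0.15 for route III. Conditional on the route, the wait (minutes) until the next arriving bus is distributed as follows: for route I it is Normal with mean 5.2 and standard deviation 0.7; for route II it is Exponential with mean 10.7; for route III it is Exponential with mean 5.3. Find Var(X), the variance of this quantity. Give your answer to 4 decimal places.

Per component, I: μ=5.2, E[X²]=27.53; II: μ=10.7, E[X²]=228.98; III: μ=5.3, E[X²]=56.18.
E[X] = 0.31·5.2 + 0.54·10.7 + 0.15·5.3 = 8.185.
E[X²] = 0.31·27.53 + 0.54·228.98 + 0.15·56.18 = 140.611.
Var(X) = E[X²] − (E[X])² = 140.611 − 66.9942 = 73.6163.

73.6163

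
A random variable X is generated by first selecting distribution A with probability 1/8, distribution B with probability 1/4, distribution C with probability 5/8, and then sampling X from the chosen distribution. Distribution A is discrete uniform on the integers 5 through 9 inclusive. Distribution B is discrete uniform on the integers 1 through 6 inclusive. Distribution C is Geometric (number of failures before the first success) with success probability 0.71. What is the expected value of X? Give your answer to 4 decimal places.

Component means — A: 7; B: 3.5; C: 0.408451.
E[X] = 0.125·7 + 0.25·3.5 + 0.625·0.408451 = 2.00528.

2.0053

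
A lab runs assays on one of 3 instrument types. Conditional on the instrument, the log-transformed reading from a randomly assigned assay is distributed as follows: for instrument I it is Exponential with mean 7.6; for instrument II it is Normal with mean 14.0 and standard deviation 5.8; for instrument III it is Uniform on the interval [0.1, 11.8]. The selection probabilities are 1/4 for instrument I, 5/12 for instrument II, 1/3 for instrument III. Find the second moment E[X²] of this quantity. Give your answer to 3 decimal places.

140.167

For each component E[X²] = Var + (mean)², giving I: 115.52; II: 229.64; III: 46.81.
Overall E[X²] = 0.25·115.52 + 0.416667·229.64 + 0.333333·46.81 = 140.167.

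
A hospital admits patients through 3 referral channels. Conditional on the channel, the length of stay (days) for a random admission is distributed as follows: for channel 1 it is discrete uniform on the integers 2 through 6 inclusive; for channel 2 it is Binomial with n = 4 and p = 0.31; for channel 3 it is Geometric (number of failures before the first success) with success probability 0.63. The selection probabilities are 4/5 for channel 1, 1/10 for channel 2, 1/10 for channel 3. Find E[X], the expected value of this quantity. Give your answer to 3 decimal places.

3.383

Component means — 1: 4; 2: 1.24; 3: 0.587302.
E[X] = 0.8·4 + 0.1·1.24 + 0.1·0.587302 = 3.38273.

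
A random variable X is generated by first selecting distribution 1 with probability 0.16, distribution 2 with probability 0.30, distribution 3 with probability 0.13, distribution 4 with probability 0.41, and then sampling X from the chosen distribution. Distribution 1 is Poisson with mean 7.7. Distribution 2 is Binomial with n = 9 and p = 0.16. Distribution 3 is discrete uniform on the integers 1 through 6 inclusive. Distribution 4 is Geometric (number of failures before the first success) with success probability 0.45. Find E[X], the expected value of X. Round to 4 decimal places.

2.6201

Component means — 1: 7.7; 2: 1.44; 3: 3.5; 4: 1.22222.
E[X] = 0.16·7.7 + 0.3·1.44 + 0.13·3.5 + 0.41·1.22222 = 2.62011.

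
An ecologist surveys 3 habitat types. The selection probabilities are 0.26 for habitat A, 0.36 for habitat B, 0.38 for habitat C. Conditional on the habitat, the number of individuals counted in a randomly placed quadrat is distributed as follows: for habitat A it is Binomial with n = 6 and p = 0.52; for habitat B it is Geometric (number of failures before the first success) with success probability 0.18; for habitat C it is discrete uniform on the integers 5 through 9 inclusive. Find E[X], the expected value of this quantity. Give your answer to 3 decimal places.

Component means — A: 3.12; B: 4.55556; C: 7.
E[X] = 0.26·3.12 + 0.36·4.55556 + 0.38·7 = 5.1112.

5.111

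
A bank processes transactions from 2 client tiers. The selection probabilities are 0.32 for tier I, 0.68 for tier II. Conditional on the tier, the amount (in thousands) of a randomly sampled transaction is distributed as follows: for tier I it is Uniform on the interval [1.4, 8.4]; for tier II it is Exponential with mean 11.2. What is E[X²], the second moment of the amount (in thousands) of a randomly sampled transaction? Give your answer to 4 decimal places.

179.5883

For each component E[X²] = Var + (mean)², giving I: 28.0933; II: 250.88.
Overall E[X²] = 0.32·28.0933 + 0.68·250.88 = 179.588.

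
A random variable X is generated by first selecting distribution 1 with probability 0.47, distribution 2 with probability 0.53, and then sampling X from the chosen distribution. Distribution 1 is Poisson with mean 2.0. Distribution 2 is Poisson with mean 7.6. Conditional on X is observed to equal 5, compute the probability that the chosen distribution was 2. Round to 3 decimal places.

Likelihoods P(X=5 | ·): 1: 0.0360894; 2: 0.105742.
Posterior ∝ prior × likelihood. Numerator for 2: 0.53·0.105742 = 0.0560434.
Normalizing constant: 0.47·0.0360894 + 0.53·0.105742 = 0.0730054.
P(2 | observation) = 0.0560434 / 0.0730054 = 0.767661.

0.768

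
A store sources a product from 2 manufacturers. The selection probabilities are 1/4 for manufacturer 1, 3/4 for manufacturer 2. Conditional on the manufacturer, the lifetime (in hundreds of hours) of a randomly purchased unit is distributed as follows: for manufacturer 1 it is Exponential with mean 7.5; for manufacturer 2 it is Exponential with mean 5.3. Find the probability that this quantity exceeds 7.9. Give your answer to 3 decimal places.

0.256

Conditional on each manufacturer, P(X > 7.9): 1: 0.348773; 2: 0.225245.
By total probability, P(X > 7.9) = 0.25·0.348773 + 0.75·0.225245 = 0.256127.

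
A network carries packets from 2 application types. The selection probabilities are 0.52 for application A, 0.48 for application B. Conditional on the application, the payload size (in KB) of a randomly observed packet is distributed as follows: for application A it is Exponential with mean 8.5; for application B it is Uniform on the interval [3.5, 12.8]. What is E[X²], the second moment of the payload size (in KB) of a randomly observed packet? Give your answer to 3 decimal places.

110.482

For each component E[X²] = Var + (mean)², giving A: 144.5; B: 73.63.
Overall E[X²] = 0.52·144.5 + 0.48·73.63 = 110.482.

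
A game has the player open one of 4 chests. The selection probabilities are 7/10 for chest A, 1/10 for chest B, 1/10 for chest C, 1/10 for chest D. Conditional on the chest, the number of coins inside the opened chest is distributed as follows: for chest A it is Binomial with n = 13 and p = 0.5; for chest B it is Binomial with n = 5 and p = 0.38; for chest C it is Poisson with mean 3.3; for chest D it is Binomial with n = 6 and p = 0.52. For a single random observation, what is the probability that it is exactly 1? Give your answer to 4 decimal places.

Conditional on each chest, P(X = 1): A: 0.00158691; B: 0.28075; C: 0.121714; D: 0.0794988.
By total probability, P(X = 1) = 0.7·0.00158691 + 0.1·0.28075 + 0.1·0.121714 + 0.1·0.0794988 = 0.0493072.

0.0493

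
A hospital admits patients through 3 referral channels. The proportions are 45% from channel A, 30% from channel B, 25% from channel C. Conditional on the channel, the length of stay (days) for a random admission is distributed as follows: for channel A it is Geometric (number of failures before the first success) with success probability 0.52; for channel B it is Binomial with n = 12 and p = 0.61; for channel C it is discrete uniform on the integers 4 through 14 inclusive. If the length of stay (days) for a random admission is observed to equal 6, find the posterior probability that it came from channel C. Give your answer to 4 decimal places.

0.2997

Likelihoods P(X=6 | ·): A: 0.00635991; B: 0.167509; C: 0.0909091.
Posterior ∝ prior × likelihood. Numerator for C: 0.25·0.0909091 = 0.0227273.
Normalizing constant: 0.45·0.00635991 + 0.3·0.167509 + 0.25·0.0909091 = 0.075842.
P(C | observation) = 0.0227273 / 0.075842 = 0.299666.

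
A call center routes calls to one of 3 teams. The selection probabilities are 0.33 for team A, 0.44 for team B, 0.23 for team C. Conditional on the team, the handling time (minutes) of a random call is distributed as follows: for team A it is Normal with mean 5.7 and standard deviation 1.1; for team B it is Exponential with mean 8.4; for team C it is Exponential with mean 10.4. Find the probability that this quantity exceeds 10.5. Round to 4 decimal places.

Conditional on each team, P(X > 10.5): A: 6.39591e-06; B: 0.286505; C: 0.364359.
By total probability, P(X > 10.5) = 0.33·6.39591e-06 + 0.44·0.286505 + 0.23·0.364359 = 0.209867.

0.2099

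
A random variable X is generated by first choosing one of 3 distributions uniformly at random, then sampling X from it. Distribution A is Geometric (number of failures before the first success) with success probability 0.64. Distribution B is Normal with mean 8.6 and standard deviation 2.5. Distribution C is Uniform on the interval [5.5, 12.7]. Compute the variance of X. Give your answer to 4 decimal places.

19.1208

Per component, A: μ=0.5625, E[X²]=1.19531; B: μ=8.6, E[X²]=80.21; C: μ=9.1, E[X²]=87.13.
E[X] = 0.333333·0.5625 + 0.333333·8.6 + 0.333333·9.1 = 6.0875.
E[X²] = 0.333333·1.19531 + 0.333333·80.21 + 0.333333·87.13 = 56.1784.
Var(X) = E[X²] − (E[X])² = 56.1784 − 37.0577 = 19.1208.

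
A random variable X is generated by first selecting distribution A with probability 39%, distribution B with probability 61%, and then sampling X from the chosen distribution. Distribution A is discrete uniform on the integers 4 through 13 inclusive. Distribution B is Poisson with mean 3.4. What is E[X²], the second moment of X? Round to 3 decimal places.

For each component E[X²] = Var + (mean)², giving A: 80.5; B: 14.96.
Overall E[X²] = 0.39·80.5 + 0.61·14.96 = 40.5206.

40.521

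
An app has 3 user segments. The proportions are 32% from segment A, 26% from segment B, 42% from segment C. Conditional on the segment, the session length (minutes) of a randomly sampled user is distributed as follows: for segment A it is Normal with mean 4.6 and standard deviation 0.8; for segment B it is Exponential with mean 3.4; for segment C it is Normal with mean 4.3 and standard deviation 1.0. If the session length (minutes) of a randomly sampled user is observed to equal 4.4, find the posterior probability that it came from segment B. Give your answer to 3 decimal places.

0.061

Likelihoods f(4.4 | ·): A: 0.483335; B: 0.0806293; C: 0.396953.
Posterior ∝ prior × likelihood. Numerator for B: 0.26·0.0806293 = 0.0209636.
Normalizing constant: 0.32·0.483335 + 0.26·0.0806293 + 0.42·0.396953 = 0.342351.
P(B | observation) = 0.0209636 / 0.342351 = 0.0612343.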